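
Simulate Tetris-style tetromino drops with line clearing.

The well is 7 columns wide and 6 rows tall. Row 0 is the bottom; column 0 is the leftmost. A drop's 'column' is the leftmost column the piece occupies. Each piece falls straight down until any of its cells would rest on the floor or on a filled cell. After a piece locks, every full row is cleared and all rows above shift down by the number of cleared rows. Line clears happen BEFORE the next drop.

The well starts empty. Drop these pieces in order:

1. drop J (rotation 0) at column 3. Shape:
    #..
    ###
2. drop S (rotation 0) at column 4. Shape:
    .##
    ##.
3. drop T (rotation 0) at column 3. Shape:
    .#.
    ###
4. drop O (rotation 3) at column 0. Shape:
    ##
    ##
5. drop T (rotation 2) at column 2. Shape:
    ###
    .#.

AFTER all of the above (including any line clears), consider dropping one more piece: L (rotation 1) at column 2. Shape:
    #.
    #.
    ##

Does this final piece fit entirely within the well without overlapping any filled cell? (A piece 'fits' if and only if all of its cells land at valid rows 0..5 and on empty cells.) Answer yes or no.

Drop 1: J rot0 at col 3 lands with bottom-row=0; cleared 0 line(s) (total 0); column heights now [0 0 0 2 1 1 0], max=2
Drop 2: S rot0 at col 4 lands with bottom-row=1; cleared 0 line(s) (total 0); column heights now [0 0 0 2 2 3 3], max=3
Drop 3: T rot0 at col 3 lands with bottom-row=3; cleared 0 line(s) (total 0); column heights now [0 0 0 4 5 4 3], max=5
Drop 4: O rot3 at col 0 lands with bottom-row=0; cleared 0 line(s) (total 0); column heights now [2 2 0 4 5 4 3], max=5
Drop 5: T rot2 at col 2 lands with bottom-row=4; cleared 0 line(s) (total 0); column heights now [2 2 6 6 6 4 3], max=6
Test piece L rot1 at col 2 (width 2): heights before test = [2 2 6 6 6 4 3]; fits = False

Answer: no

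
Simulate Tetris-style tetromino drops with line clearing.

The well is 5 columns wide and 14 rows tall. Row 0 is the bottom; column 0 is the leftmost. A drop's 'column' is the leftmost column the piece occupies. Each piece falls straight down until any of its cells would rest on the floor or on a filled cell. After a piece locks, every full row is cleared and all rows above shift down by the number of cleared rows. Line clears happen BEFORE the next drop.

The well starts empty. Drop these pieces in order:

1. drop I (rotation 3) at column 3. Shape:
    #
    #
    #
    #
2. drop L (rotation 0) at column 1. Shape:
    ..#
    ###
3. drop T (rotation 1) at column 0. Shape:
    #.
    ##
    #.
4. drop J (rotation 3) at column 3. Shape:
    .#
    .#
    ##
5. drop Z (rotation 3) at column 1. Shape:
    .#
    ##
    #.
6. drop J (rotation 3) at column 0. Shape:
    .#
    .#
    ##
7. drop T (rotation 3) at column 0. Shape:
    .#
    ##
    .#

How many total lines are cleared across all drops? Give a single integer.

Drop 1: I rot3 at col 3 lands with bottom-row=0; cleared 0 line(s) (total 0); column heights now [0 0 0 4 0], max=4
Drop 2: L rot0 at col 1 lands with bottom-row=4; cleared 0 line(s) (total 0); column heights now [0 5 5 6 0], max=6
Drop 3: T rot1 at col 0 lands with bottom-row=4; cleared 0 line(s) (total 0); column heights now [7 6 5 6 0], max=7
Drop 4: J rot3 at col 3 lands with bottom-row=6; cleared 0 line(s) (total 0); column heights now [7 6 5 7 9], max=9
Drop 5: Z rot3 at col 1 lands with bottom-row=6; cleared 0 line(s) (total 0); column heights now [7 8 9 7 9], max=9
Drop 6: J rot3 at col 0 lands with bottom-row=8; cleared 0 line(s) (total 0); column heights now [9 11 9 7 9], max=11
Drop 7: T rot3 at col 0 lands with bottom-row=11; cleared 0 line(s) (total 0); column heights now [13 14 9 7 9], max=14

Answer: 0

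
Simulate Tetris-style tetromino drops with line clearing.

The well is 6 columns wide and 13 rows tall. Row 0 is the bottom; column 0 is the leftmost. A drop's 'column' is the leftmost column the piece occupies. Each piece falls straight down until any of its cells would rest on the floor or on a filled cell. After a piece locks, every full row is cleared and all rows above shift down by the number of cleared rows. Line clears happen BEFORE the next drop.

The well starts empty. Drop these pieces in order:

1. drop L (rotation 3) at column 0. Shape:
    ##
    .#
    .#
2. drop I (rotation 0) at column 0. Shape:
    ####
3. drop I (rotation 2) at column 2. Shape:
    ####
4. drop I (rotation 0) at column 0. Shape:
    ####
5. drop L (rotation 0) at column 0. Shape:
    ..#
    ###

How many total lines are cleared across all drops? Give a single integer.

Answer: 0

Derivation:
Drop 1: L rot3 at col 0 lands with bottom-row=0; cleared 0 line(s) (total 0); column heights now [3 3 0 0 0 0], max=3
Drop 2: I rot0 at col 0 lands with bottom-row=3; cleared 0 line(s) (total 0); column heights now [4 4 4 4 0 0], max=4
Drop 3: I rot2 at col 2 lands with bottom-row=4; cleared 0 line(s) (total 0); column heights now [4 4 5 5 5 5], max=5
Drop 4: I rot0 at col 0 lands with bottom-row=5; cleared 0 line(s) (total 0); column heights now [6 6 6 6 5 5], max=6
Drop 5: L rot0 at col 0 lands with bottom-row=6; cleared 0 line(s) (total 0); column heights now [7 7 8 6 5 5], max=8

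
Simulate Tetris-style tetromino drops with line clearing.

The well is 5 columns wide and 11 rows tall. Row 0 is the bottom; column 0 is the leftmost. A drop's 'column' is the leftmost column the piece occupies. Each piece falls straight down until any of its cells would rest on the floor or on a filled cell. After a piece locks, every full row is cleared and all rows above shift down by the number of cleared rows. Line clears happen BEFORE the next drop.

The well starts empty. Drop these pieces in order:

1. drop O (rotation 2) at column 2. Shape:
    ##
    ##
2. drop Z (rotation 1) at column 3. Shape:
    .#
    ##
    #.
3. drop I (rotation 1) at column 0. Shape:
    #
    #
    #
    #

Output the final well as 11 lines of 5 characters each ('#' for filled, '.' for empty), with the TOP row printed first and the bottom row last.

Drop 1: O rot2 at col 2 lands with bottom-row=0; cleared 0 line(s) (total 0); column heights now [0 0 2 2 0], max=2
Drop 2: Z rot1 at col 3 lands with bottom-row=2; cleared 0 line(s) (total 0); column heights now [0 0 2 4 5], max=5
Drop 3: I rot1 at col 0 lands with bottom-row=0; cleared 0 line(s) (total 0); column heights now [4 0 2 4 5], max=5

Answer: .....
.....
.....
.....
.....
.....
....#
#..##
#..#.
#.##.
#.##.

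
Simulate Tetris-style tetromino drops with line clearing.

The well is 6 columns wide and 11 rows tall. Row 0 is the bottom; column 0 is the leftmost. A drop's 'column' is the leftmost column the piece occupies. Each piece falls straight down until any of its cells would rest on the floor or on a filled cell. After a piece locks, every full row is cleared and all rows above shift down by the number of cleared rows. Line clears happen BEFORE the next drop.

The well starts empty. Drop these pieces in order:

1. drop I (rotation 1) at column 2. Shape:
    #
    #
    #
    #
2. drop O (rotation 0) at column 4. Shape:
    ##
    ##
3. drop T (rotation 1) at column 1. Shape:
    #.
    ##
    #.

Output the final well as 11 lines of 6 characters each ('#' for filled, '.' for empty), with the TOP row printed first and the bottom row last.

Answer: ......
......
......
......
......
.#....
.##...
.##...
..#...
..#.##
..#.##

Derivation:
Drop 1: I rot1 at col 2 lands with bottom-row=0; cleared 0 line(s) (total 0); column heights now [0 0 4 0 0 0], max=4
Drop 2: O rot0 at col 4 lands with bottom-row=0; cleared 0 line(s) (total 0); column heights now [0 0 4 0 2 2], max=4
Drop 3: T rot1 at col 1 lands with bottom-row=3; cleared 0 line(s) (total 0); column heights now [0 6 5 0 2 2], max=6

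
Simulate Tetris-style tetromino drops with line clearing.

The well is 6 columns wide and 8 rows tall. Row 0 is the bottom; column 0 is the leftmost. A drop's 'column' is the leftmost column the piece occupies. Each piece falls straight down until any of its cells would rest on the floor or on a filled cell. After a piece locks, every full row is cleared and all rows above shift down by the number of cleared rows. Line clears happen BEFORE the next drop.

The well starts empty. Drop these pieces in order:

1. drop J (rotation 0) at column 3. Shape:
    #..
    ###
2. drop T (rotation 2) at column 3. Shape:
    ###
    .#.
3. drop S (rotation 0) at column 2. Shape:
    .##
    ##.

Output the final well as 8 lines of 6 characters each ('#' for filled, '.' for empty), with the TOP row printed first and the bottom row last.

Answer: ......
......
......
...##.
..##..
...###
...##.
...###

Derivation:
Drop 1: J rot0 at col 3 lands with bottom-row=0; cleared 0 line(s) (total 0); column heights now [0 0 0 2 1 1], max=2
Drop 2: T rot2 at col 3 lands with bottom-row=1; cleared 0 line(s) (total 0); column heights now [0 0 0 3 3 3], max=3
Drop 3: S rot0 at col 2 lands with bottom-row=3; cleared 0 line(s) (total 0); column heights now [0 0 4 5 5 3], max=5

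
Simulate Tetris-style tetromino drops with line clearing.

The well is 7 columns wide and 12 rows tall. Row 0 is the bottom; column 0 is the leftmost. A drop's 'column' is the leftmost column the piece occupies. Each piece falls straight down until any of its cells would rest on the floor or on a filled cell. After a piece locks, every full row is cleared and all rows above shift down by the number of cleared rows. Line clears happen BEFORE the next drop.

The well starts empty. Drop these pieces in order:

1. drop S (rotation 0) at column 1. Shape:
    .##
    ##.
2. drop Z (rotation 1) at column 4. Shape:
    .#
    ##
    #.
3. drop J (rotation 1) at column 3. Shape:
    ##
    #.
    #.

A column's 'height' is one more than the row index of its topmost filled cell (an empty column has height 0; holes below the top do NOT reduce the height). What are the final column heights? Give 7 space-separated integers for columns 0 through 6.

Drop 1: S rot0 at col 1 lands with bottom-row=0; cleared 0 line(s) (total 0); column heights now [0 1 2 2 0 0 0], max=2
Drop 2: Z rot1 at col 4 lands with bottom-row=0; cleared 0 line(s) (total 0); column heights now [0 1 2 2 2 3 0], max=3
Drop 3: J rot1 at col 3 lands with bottom-row=2; cleared 0 line(s) (total 0); column heights now [0 1 2 5 5 3 0], max=5

Answer: 0 1 2 5 5 3 0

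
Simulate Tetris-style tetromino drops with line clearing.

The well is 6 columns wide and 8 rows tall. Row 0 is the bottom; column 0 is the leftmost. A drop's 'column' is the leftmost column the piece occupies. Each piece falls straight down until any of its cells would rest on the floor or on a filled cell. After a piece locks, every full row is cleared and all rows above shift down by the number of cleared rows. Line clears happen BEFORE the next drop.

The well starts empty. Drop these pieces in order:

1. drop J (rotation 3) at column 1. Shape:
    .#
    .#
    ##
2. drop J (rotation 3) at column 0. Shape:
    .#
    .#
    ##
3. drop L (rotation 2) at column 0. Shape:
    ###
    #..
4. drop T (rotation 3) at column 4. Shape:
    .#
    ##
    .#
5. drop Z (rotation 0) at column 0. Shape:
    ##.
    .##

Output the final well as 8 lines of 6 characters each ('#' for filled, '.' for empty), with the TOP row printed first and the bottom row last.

Drop 1: J rot3 at col 1 lands with bottom-row=0; cleared 0 line(s) (total 0); column heights now [0 1 3 0 0 0], max=3
Drop 2: J rot3 at col 0 lands with bottom-row=1; cleared 0 line(s) (total 0); column heights now [2 4 3 0 0 0], max=4
Drop 3: L rot2 at col 0 lands with bottom-row=3; cleared 0 line(s) (total 0); column heights now [5 5 5 0 0 0], max=5
Drop 4: T rot3 at col 4 lands with bottom-row=0; cleared 0 line(s) (total 0); column heights now [5 5 5 0 2 3], max=5
Drop 5: Z rot0 at col 0 lands with bottom-row=5; cleared 0 line(s) (total 0); column heights now [7 7 6 0 2 3], max=7

Answer: ......
##....
.##...
###...
##....
.##..#
###.##
.##..#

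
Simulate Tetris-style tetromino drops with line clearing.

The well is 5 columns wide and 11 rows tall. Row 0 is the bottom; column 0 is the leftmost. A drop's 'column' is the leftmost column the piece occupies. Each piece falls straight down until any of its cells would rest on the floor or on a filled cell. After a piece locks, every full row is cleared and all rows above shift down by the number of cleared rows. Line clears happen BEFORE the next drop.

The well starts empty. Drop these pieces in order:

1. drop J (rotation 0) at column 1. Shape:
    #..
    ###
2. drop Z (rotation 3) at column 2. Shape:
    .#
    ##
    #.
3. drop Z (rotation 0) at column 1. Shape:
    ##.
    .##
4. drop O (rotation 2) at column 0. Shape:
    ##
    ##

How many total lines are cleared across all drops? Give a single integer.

Answer: 0

Derivation:
Drop 1: J rot0 at col 1 lands with bottom-row=0; cleared 0 line(s) (total 0); column heights now [0 2 1 1 0], max=2
Drop 2: Z rot3 at col 2 lands with bottom-row=1; cleared 0 line(s) (total 0); column heights now [0 2 3 4 0], max=4
Drop 3: Z rot0 at col 1 lands with bottom-row=4; cleared 0 line(s) (total 0); column heights now [0 6 6 5 0], max=6
Drop 4: O rot2 at col 0 lands with bottom-row=6; cleared 0 line(s) (total 0); column heights now [8 8 6 5 0], max=8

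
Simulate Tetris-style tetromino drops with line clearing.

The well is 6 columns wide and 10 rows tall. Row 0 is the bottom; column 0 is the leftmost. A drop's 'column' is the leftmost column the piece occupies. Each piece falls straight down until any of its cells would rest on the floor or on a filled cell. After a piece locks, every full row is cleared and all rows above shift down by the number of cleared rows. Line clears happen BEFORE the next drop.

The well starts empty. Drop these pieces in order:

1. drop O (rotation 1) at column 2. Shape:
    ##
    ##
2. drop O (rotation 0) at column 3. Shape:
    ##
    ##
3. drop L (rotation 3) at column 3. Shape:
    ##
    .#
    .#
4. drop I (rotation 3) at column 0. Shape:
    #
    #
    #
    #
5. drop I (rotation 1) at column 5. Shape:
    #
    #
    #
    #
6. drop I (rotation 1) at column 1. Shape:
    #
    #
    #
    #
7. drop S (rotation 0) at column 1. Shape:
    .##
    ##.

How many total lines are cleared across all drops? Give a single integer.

Answer: 0

Derivation:
Drop 1: O rot1 at col 2 lands with bottom-row=0; cleared 0 line(s) (total 0); column heights now [0 0 2 2 0 0], max=2
Drop 2: O rot0 at col 3 lands with bottom-row=2; cleared 0 line(s) (total 0); column heights now [0 0 2 4 4 0], max=4
Drop 3: L rot3 at col 3 lands with bottom-row=4; cleared 0 line(s) (total 0); column heights now [0 0 2 7 7 0], max=7
Drop 4: I rot3 at col 0 lands with bottom-row=0; cleared 0 line(s) (total 0); column heights now [4 0 2 7 7 0], max=7
Drop 5: I rot1 at col 5 lands with bottom-row=0; cleared 0 line(s) (total 0); column heights now [4 0 2 7 7 4], max=7
Drop 6: I rot1 at col 1 lands with bottom-row=0; cleared 0 line(s) (total 0); column heights now [4 4 2 7 7 4], max=7
Drop 7: S rot0 at col 1 lands with bottom-row=6; cleared 0 line(s) (total 0); column heights now [4 7 8 8 7 4], max=8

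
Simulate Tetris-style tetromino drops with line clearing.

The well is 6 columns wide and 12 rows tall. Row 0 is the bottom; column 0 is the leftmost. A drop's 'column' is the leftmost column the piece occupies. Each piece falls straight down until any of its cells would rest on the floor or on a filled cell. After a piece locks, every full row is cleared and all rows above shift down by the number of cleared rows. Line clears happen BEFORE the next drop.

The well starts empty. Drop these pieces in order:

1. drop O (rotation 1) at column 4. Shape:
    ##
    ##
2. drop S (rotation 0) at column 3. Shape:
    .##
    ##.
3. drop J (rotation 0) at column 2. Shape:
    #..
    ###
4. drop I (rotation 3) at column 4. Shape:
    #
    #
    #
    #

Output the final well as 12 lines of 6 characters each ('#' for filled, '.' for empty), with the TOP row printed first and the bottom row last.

Answer: ......
......
......
....#.
....#.
....#.
..#.#.
..###.
....##
...##.
....##
....##

Derivation:
Drop 1: O rot1 at col 4 lands with bottom-row=0; cleared 0 line(s) (total 0); column heights now [0 0 0 0 2 2], max=2
Drop 2: S rot0 at col 3 lands with bottom-row=2; cleared 0 line(s) (total 0); column heights now [0 0 0 3 4 4], max=4
Drop 3: J rot0 at col 2 lands with bottom-row=4; cleared 0 line(s) (total 0); column heights now [0 0 6 5 5 4], max=6
Drop 4: I rot3 at col 4 lands with bottom-row=5; cleared 0 line(s) (total 0); column heights now [0 0 6 5 9 4], max=9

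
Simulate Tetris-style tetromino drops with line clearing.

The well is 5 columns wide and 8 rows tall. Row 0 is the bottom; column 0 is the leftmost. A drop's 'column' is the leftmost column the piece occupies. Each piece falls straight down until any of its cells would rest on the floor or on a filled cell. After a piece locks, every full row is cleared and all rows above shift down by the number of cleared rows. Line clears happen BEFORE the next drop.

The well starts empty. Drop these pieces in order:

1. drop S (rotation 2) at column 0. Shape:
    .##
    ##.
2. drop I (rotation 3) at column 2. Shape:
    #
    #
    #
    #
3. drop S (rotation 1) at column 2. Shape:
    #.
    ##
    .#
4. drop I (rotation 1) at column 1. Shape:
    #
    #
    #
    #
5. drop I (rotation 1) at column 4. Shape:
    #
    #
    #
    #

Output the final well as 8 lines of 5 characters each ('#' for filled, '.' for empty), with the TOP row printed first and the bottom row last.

Drop 1: S rot2 at col 0 lands with bottom-row=0; cleared 0 line(s) (total 0); column heights now [1 2 2 0 0], max=2
Drop 2: I rot3 at col 2 lands with bottom-row=2; cleared 0 line(s) (total 0); column heights now [1 2 6 0 0], max=6
Drop 3: S rot1 at col 2 lands with bottom-row=5; cleared 0 line(s) (total 0); column heights now [1 2 8 7 0], max=8
Drop 4: I rot1 at col 1 lands with bottom-row=2; cleared 0 line(s) (total 0); column heights now [1 6 8 7 0], max=8
Drop 5: I rot1 at col 4 lands with bottom-row=0; cleared 0 line(s) (total 0); column heights now [1 6 8 7 4], max=8

Answer: ..#..
..##.
.###.
.##..
.##.#
.##.#
.##.#
##..#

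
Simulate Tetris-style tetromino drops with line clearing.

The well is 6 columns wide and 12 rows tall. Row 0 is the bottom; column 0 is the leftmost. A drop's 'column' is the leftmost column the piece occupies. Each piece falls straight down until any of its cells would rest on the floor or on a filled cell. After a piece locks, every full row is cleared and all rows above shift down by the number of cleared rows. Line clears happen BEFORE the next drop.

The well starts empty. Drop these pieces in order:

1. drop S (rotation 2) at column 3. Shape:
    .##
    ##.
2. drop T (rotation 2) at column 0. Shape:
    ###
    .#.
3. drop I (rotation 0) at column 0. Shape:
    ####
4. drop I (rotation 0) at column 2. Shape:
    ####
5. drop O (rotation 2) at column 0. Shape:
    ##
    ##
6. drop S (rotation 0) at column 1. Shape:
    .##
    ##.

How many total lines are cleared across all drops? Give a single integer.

Drop 1: S rot2 at col 3 lands with bottom-row=0; cleared 0 line(s) (total 0); column heights now [0 0 0 1 2 2], max=2
Drop 2: T rot2 at col 0 lands with bottom-row=0; cleared 0 line(s) (total 0); column heights now [2 2 2 1 2 2], max=2
Drop 3: I rot0 at col 0 lands with bottom-row=2; cleared 0 line(s) (total 0); column heights now [3 3 3 3 2 2], max=3
Drop 4: I rot0 at col 2 lands with bottom-row=3; cleared 0 line(s) (total 0); column heights now [3 3 4 4 4 4], max=4
Drop 5: O rot2 at col 0 lands with bottom-row=3; cleared 1 line(s) (total 1); column heights now [4 4 3 3 2 2], max=4
Drop 6: S rot0 at col 1 lands with bottom-row=4; cleared 0 line(s) (total 1); column heights now [4 5 6 6 2 2], max=6

Answer: 1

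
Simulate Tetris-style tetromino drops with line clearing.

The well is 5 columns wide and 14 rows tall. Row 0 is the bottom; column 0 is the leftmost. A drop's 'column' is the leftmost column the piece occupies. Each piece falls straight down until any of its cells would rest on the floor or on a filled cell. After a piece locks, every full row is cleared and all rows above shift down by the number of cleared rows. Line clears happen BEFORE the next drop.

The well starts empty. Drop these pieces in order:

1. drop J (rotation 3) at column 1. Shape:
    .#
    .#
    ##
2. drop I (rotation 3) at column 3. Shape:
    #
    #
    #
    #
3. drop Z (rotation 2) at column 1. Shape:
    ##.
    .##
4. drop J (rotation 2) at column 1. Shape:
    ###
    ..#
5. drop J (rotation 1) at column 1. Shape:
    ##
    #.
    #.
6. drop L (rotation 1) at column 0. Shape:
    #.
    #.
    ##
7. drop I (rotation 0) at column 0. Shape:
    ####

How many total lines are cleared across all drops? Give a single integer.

Drop 1: J rot3 at col 1 lands with bottom-row=0; cleared 0 line(s) (total 0); column heights now [0 1 3 0 0], max=3
Drop 2: I rot3 at col 3 lands with bottom-row=0; cleared 0 line(s) (total 0); column heights now [0 1 3 4 0], max=4
Drop 3: Z rot2 at col 1 lands with bottom-row=4; cleared 0 line(s) (total 0); column heights now [0 6 6 5 0], max=6
Drop 4: J rot2 at col 1 lands with bottom-row=5; cleared 0 line(s) (total 0); column heights now [0 7 7 7 0], max=7
Drop 5: J rot1 at col 1 lands with bottom-row=7; cleared 0 line(s) (total 0); column heights now [0 10 10 7 0], max=10
Drop 6: L rot1 at col 0 lands with bottom-row=10; cleared 0 line(s) (total 0); column heights now [13 11 10 7 0], max=13
Drop 7: I rot0 at col 0 lands with bottom-row=13; cleared 0 line(s) (total 0); column heights now [14 14 14 14 0], max=14

Answer: 0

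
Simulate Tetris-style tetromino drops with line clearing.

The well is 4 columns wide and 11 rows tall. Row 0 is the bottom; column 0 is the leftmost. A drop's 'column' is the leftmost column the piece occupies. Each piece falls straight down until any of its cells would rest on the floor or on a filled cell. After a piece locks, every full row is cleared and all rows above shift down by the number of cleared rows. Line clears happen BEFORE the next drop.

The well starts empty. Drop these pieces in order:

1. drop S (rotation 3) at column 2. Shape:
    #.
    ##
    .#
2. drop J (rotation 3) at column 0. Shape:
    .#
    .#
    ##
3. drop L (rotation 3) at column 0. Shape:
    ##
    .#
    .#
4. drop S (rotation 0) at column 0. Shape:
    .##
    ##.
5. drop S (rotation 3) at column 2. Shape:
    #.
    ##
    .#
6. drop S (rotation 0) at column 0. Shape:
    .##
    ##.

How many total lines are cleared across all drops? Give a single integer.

Drop 1: S rot3 at col 2 lands with bottom-row=0; cleared 0 line(s) (total 0); column heights now [0 0 3 2], max=3
Drop 2: J rot3 at col 0 lands with bottom-row=0; cleared 0 line(s) (total 0); column heights now [1 3 3 2], max=3
Drop 3: L rot3 at col 0 lands with bottom-row=3; cleared 0 line(s) (total 0); column heights now [6 6 3 2], max=6
Drop 4: S rot0 at col 0 lands with bottom-row=6; cleared 0 line(s) (total 0); column heights now [7 8 8 2], max=8
Drop 5: S rot3 at col 2 lands with bottom-row=7; cleared 0 line(s) (total 0); column heights now [7 8 10 9], max=10
Drop 6: S rot0 at col 0 lands with bottom-row=9; cleared 0 line(s) (total 0); column heights now [10 11 11 9], max=11

Answer: 0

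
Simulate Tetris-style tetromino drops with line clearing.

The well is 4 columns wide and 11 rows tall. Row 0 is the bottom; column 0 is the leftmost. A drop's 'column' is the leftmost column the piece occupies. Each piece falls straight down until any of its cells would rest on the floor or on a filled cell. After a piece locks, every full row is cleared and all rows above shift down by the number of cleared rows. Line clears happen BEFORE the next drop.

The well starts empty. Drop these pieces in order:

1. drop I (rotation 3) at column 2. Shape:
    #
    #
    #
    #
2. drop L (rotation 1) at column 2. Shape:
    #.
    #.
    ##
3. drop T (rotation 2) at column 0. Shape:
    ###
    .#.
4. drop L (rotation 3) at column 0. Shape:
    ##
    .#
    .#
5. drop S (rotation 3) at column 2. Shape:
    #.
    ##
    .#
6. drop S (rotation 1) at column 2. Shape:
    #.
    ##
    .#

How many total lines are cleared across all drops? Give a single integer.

Drop 1: I rot3 at col 2 lands with bottom-row=0; cleared 0 line(s) (total 0); column heights now [0 0 4 0], max=4
Drop 2: L rot1 at col 2 lands with bottom-row=4; cleared 0 line(s) (total 0); column heights now [0 0 7 5], max=7
Drop 3: T rot2 at col 0 lands with bottom-row=6; cleared 0 line(s) (total 0); column heights now [8 8 8 5], max=8
Drop 4: L rot3 at col 0 lands with bottom-row=8; cleared 0 line(s) (total 0); column heights now [11 11 8 5], max=11
Drop 5: S rot3 at col 2 lands with bottom-row=7; cleared 1 line(s) (total 1); column heights now [10 10 9 8], max=10
Drop 6: S rot1 at col 2 lands with bottom-row=8; cleared 1 line(s) (total 2); column heights now [0 9 10 9], max=10

Answer: 2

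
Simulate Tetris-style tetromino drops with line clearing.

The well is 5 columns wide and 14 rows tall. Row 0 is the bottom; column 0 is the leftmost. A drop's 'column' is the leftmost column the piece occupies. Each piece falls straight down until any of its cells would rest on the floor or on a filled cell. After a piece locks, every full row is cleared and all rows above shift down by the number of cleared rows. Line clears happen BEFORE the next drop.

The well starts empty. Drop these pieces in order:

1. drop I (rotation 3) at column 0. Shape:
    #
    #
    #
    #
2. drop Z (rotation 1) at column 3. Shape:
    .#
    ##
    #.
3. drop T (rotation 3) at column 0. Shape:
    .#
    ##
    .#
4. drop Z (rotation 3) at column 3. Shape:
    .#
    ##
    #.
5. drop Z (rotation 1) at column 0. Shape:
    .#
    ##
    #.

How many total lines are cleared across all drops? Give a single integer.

Drop 1: I rot3 at col 0 lands with bottom-row=0; cleared 0 line(s) (total 0); column heights now [4 0 0 0 0], max=4
Drop 2: Z rot1 at col 3 lands with bottom-row=0; cleared 0 line(s) (total 0); column heights now [4 0 0 2 3], max=4
Drop 3: T rot3 at col 0 lands with bottom-row=3; cleared 0 line(s) (total 0); column heights now [5 6 0 2 3], max=6
Drop 4: Z rot3 at col 3 lands with bottom-row=2; cleared 0 line(s) (total 0); column heights now [5 6 0 4 5], max=6
Drop 5: Z rot1 at col 0 lands with bottom-row=5; cleared 0 line(s) (total 0); column heights now [7 8 0 4 5], max=8

Answer: 0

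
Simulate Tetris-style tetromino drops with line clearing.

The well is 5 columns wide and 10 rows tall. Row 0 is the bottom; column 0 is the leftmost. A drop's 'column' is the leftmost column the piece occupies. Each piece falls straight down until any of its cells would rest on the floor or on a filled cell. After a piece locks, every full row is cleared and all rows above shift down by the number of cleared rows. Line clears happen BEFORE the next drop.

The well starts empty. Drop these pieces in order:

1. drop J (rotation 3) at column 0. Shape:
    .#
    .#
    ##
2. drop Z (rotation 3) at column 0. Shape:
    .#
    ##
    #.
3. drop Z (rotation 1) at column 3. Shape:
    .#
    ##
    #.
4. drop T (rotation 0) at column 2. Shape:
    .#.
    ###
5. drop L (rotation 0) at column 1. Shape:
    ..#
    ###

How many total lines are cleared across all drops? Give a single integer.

Drop 1: J rot3 at col 0 lands with bottom-row=0; cleared 0 line(s) (total 0); column heights now [1 3 0 0 0], max=3
Drop 2: Z rot3 at col 0 lands with bottom-row=2; cleared 0 line(s) (total 0); column heights now [4 5 0 0 0], max=5
Drop 3: Z rot1 at col 3 lands with bottom-row=0; cleared 0 line(s) (total 0); column heights now [4 5 0 2 3], max=5
Drop 4: T rot0 at col 2 lands with bottom-row=3; cleared 1 line(s) (total 1); column heights now [3 4 0 4 3], max=4
Drop 5: L rot0 at col 1 lands with bottom-row=4; cleared 0 line(s) (total 1); column heights now [3 5 5 6 3], max=6

Answer: 1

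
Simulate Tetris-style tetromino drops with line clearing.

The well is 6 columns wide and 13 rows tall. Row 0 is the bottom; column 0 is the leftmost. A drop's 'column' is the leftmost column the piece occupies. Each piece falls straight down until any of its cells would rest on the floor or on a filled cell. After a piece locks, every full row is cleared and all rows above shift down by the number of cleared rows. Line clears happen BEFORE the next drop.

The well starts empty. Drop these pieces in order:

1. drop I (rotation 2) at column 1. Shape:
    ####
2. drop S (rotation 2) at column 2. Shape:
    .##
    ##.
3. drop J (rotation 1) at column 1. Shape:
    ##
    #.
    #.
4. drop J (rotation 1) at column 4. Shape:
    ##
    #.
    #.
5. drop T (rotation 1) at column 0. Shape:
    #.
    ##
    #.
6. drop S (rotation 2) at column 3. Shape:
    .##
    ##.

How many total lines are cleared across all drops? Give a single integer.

Answer: 0

Derivation:
Drop 1: I rot2 at col 1 lands with bottom-row=0; cleared 0 line(s) (total 0); column heights now [0 1 1 1 1 0], max=1
Drop 2: S rot2 at col 2 lands with bottom-row=1; cleared 0 line(s) (total 0); column heights now [0 1 2 3 3 0], max=3
Drop 3: J rot1 at col 1 lands with bottom-row=1; cleared 0 line(s) (total 0); column heights now [0 4 4 3 3 0], max=4
Drop 4: J rot1 at col 4 lands with bottom-row=3; cleared 0 line(s) (total 0); column heights now [0 4 4 3 6 6], max=6
Drop 5: T rot1 at col 0 lands with bottom-row=3; cleared 0 line(s) (total 0); column heights now [6 5 4 3 6 6], max=6
Drop 6: S rot2 at col 3 lands with bottom-row=6; cleared 0 line(s) (total 0); column heights now [6 5 4 7 8 8], max=8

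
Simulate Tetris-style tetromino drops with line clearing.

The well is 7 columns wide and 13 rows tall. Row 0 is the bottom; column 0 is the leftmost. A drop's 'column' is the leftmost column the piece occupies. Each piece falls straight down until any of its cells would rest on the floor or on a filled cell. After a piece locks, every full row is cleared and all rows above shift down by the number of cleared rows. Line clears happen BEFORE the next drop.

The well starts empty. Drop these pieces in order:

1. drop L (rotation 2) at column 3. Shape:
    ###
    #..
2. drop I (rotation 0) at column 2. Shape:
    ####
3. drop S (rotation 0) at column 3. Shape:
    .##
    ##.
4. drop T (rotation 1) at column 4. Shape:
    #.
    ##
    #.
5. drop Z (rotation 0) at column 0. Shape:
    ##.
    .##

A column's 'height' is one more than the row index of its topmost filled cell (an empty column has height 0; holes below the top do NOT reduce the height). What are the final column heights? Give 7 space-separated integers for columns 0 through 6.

Drop 1: L rot2 at col 3 lands with bottom-row=0; cleared 0 line(s) (total 0); column heights now [0 0 0 2 2 2 0], max=2
Drop 2: I rot0 at col 2 lands with bottom-row=2; cleared 0 line(s) (total 0); column heights now [0 0 3 3 3 3 0], max=3
Drop 3: S rot0 at col 3 lands with bottom-row=3; cleared 0 line(s) (total 0); column heights now [0 0 3 4 5 5 0], max=5
Drop 4: T rot1 at col 4 lands with bottom-row=5; cleared 0 line(s) (total 0); column heights now [0 0 3 4 8 7 0], max=8
Drop 5: Z rot0 at col 0 lands with bottom-row=3; cleared 0 line(s) (total 0); column heights now [5 5 4 4 8 7 0], max=8

Answer: 5 5 4 4 8 7 0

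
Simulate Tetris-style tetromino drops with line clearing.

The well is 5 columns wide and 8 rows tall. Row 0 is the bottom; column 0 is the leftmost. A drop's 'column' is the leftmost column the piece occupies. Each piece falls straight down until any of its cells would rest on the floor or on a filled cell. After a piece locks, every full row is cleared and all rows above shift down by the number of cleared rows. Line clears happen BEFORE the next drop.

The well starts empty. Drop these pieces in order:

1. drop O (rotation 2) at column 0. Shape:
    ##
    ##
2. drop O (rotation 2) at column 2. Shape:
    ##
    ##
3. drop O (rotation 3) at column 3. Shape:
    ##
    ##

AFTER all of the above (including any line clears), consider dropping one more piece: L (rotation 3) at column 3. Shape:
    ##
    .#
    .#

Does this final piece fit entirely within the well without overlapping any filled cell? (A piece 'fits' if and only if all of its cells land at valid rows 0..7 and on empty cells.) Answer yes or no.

Answer: yes

Derivation:
Drop 1: O rot2 at col 0 lands with bottom-row=0; cleared 0 line(s) (total 0); column heights now [2 2 0 0 0], max=2
Drop 2: O rot2 at col 2 lands with bottom-row=0; cleared 0 line(s) (total 0); column heights now [2 2 2 2 0], max=2
Drop 3: O rot3 at col 3 lands with bottom-row=2; cleared 0 line(s) (total 0); column heights now [2 2 2 4 4], max=4
Test piece L rot3 at col 3 (width 2): heights before test = [2 2 2 4 4]; fits = True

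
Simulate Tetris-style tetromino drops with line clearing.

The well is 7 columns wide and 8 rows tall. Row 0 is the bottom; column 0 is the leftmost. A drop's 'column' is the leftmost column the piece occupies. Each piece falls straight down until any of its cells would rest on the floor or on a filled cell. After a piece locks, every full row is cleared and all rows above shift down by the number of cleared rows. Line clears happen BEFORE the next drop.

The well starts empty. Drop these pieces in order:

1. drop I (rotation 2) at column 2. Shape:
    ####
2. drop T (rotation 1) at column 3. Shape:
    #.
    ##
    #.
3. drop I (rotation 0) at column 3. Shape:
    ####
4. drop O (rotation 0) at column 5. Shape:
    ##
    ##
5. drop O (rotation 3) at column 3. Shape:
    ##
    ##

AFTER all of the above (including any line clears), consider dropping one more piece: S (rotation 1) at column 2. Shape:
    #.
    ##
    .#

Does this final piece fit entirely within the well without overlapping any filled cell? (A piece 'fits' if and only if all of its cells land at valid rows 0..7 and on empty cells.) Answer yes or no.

Answer: no

Derivation:
Drop 1: I rot2 at col 2 lands with bottom-row=0; cleared 0 line(s) (total 0); column heights now [0 0 1 1 1 1 0], max=1
Drop 2: T rot1 at col 3 lands with bottom-row=1; cleared 0 line(s) (total 0); column heights now [0 0 1 4 3 1 0], max=4
Drop 3: I rot0 at col 3 lands with bottom-row=4; cleared 0 line(s) (total 0); column heights now [0 0 1 5 5 5 5], max=5
Drop 4: O rot0 at col 5 lands with bottom-row=5; cleared 0 line(s) (total 0); column heights now [0 0 1 5 5 7 7], max=7
Drop 5: O rot3 at col 3 lands with bottom-row=5; cleared 0 line(s) (total 0); column heights now [0 0 1 7 7 7 7], max=7
Test piece S rot1 at col 2 (width 2): heights before test = [0 0 1 7 7 7 7]; fits = False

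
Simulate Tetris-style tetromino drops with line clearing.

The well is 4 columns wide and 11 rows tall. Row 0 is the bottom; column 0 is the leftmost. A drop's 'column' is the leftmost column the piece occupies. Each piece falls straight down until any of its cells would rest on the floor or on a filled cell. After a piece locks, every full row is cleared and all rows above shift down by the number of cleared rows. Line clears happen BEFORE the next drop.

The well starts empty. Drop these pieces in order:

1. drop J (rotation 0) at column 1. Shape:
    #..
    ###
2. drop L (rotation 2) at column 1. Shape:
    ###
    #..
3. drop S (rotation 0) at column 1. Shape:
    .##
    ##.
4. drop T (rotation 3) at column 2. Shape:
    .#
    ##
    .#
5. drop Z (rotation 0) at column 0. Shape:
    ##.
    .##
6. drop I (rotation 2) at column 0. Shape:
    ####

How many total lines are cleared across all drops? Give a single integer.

Drop 1: J rot0 at col 1 lands with bottom-row=0; cleared 0 line(s) (total 0); column heights now [0 2 1 1], max=2
Drop 2: L rot2 at col 1 lands with bottom-row=2; cleared 0 line(s) (total 0); column heights now [0 4 4 4], max=4
Drop 3: S rot0 at col 1 lands with bottom-row=4; cleared 0 line(s) (total 0); column heights now [0 5 6 6], max=6
Drop 4: T rot3 at col 2 lands with bottom-row=6; cleared 0 line(s) (total 0); column heights now [0 5 8 9], max=9
Drop 5: Z rot0 at col 0 lands with bottom-row=8; cleared 0 line(s) (total 0); column heights now [10 10 9 9], max=10
Drop 6: I rot2 at col 0 lands with bottom-row=10; cleared 1 line(s) (total 1); column heights now [10 10 9 9], max=10

Answer: 1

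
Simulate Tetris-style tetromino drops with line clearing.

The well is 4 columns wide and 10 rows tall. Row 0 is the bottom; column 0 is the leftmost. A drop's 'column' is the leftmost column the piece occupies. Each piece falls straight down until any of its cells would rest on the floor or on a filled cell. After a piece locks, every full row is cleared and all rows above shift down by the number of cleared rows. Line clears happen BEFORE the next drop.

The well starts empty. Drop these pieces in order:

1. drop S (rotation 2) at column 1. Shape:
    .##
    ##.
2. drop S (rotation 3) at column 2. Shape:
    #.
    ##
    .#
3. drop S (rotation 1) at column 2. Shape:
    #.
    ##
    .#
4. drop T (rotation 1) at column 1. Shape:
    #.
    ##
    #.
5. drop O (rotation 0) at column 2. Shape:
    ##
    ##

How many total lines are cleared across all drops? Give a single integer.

Answer: 0

Derivation:
Drop 1: S rot2 at col 1 lands with bottom-row=0; cleared 0 line(s) (total 0); column heights now [0 1 2 2], max=2
Drop 2: S rot3 at col 2 lands with bottom-row=2; cleared 0 line(s) (total 0); column heights now [0 1 5 4], max=5
Drop 3: S rot1 at col 2 lands with bottom-row=4; cleared 0 line(s) (total 0); column heights now [0 1 7 6], max=7
Drop 4: T rot1 at col 1 lands with bottom-row=6; cleared 0 line(s) (total 0); column heights now [0 9 8 6], max=9
Drop 5: O rot0 at col 2 lands with bottom-row=8; cleared 0 line(s) (total 0); column heights now [0 9 10 10], max=10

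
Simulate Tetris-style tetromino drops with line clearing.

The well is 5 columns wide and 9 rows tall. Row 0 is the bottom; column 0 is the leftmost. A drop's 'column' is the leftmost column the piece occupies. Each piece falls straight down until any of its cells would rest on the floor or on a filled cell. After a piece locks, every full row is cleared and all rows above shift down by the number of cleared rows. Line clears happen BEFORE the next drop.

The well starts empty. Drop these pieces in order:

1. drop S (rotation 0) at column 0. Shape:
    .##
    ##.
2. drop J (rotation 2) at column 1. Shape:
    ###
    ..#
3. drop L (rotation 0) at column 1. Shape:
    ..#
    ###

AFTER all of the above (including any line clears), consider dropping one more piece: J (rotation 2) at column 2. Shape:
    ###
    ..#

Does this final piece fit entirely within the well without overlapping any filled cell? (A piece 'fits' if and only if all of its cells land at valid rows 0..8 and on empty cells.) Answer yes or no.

Answer: yes

Derivation:
Drop 1: S rot0 at col 0 lands with bottom-row=0; cleared 0 line(s) (total 0); column heights now [1 2 2 0 0], max=2
Drop 2: J rot2 at col 1 lands with bottom-row=1; cleared 0 line(s) (total 0); column heights now [1 3 3 3 0], max=3
Drop 3: L rot0 at col 1 lands with bottom-row=3; cleared 0 line(s) (total 0); column heights now [1 4 4 5 0], max=5
Test piece J rot2 at col 2 (width 3): heights before test = [1 4 4 5 0]; fits = True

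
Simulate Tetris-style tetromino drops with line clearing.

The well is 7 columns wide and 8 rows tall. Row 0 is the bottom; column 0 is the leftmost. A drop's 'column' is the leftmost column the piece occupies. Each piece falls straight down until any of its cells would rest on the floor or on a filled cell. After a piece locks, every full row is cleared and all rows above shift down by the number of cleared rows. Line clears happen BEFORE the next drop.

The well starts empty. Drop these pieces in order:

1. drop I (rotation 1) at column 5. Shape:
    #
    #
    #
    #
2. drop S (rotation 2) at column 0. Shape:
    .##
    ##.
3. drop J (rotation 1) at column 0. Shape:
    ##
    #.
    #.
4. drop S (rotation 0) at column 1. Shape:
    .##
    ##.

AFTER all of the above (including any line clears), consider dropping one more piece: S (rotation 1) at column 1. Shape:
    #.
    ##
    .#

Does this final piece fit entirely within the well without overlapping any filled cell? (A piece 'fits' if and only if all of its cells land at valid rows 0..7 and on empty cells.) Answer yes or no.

Answer: no

Derivation:
Drop 1: I rot1 at col 5 lands with bottom-row=0; cleared 0 line(s) (total 0); column heights now [0 0 0 0 0 4 0], max=4
Drop 2: S rot2 at col 0 lands with bottom-row=0; cleared 0 line(s) (total 0); column heights now [1 2 2 0 0 4 0], max=4
Drop 3: J rot1 at col 0 lands with bottom-row=1; cleared 0 line(s) (total 0); column heights now [4 4 2 0 0 4 0], max=4
Drop 4: S rot0 at col 1 lands with bottom-row=4; cleared 0 line(s) (total 0); column heights now [4 5 6 6 0 4 0], max=6
Test piece S rot1 at col 1 (width 2): heights before test = [4 5 6 6 0 4 0]; fits = False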